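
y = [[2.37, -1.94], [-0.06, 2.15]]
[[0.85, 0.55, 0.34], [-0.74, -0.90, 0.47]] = y @ [[0.08, -0.11, 0.33], [-0.34, -0.42, 0.23]]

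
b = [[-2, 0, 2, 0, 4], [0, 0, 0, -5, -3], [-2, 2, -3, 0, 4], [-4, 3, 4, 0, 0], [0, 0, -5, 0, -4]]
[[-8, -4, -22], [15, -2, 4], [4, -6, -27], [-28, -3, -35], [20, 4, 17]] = b @ [[0, 0, 4], [-4, -1, -5], [-4, 0, -1], [-3, 1, 1], [0, -1, -3]]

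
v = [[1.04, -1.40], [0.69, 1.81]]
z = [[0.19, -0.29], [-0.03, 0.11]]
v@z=[[0.24, -0.46], [0.08, -0.0]]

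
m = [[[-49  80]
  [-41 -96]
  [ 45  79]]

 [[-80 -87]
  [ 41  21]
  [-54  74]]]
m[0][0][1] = 80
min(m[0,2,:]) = 45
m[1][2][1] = 74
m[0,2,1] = 79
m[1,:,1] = [-87, 21, 74]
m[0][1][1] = -96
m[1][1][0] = 41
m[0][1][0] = -41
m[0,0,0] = -49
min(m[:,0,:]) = -87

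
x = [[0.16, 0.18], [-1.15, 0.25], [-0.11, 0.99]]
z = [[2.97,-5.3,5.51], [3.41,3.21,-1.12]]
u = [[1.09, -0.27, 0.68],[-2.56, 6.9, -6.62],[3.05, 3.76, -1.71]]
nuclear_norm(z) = 12.85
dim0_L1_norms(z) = [6.38, 8.51, 6.63]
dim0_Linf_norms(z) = [3.41, 5.3, 5.51]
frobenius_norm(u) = 11.23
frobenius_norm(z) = 9.51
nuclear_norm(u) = 14.56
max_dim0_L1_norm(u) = 10.93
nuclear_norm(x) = 2.18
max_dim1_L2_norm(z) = 8.2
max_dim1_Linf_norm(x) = 1.15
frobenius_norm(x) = 1.56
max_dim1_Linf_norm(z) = 5.51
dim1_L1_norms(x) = [0.34, 1.4, 1.1]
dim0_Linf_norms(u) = [3.05, 6.9, 6.62]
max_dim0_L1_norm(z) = 8.51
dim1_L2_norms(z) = [8.2, 4.82]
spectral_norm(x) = 1.27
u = x @ z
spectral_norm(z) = 8.42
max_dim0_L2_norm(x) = 1.17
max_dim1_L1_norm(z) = 13.78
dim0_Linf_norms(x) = [1.15, 0.99]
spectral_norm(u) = 10.45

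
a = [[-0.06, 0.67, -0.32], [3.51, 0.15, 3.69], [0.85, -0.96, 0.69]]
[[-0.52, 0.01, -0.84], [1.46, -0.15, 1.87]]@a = [[-0.65, 0.46, -0.38], [0.98, -0.84, 0.27]]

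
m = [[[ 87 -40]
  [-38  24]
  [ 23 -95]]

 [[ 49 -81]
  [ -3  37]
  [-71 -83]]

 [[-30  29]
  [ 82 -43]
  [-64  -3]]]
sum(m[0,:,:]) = -39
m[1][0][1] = -81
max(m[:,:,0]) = 87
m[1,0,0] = 49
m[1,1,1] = 37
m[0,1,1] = 24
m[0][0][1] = -40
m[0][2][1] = -95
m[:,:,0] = [[87, -38, 23], [49, -3, -71], [-30, 82, -64]]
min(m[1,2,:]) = -83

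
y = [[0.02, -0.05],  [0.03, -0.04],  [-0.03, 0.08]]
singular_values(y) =[0.11, 0.01]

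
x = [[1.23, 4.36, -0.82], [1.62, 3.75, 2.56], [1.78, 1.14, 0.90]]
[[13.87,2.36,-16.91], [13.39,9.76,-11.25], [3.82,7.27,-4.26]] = x@[[-0.24,3.17,-0.76], [3.34,-0.01,-3.45], [0.49,1.82,1.14]]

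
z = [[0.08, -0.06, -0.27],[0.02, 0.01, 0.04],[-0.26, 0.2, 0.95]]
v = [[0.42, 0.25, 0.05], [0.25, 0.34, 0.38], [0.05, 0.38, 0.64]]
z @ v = [[0.01, -0.1, -0.19], [0.01, 0.02, 0.03], [-0.01, 0.36, 0.67]]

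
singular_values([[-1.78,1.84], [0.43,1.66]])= [2.77, 1.35]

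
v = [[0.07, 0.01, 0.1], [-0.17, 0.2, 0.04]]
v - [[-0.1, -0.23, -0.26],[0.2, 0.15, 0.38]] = [[0.17, 0.24, 0.36],[-0.37, 0.05, -0.34]]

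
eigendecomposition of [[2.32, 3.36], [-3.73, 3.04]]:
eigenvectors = [[-0.07+0.68j, (-0.07-0.68j)], [(-0.73+0j), -0.73-0.00j]]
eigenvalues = [(2.68+3.52j), (2.68-3.52j)]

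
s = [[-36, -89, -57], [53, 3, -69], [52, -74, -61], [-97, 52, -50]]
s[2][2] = -61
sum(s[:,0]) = -28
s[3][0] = -97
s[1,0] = 53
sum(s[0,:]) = -182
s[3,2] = -50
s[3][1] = 52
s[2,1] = -74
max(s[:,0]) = 53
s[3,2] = -50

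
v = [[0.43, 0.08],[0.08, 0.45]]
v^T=[[0.43,0.08], [0.08,0.45]]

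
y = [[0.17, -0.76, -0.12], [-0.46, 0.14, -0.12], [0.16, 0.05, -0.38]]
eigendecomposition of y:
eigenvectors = [[(0.79+0j), -0.10+0.56j, (-0.1-0.56j)], [(-0.61+0j), (-0.07+0.45j), (-0.07-0.45j)], [(0.08+0j), (0.69+0j), 0.69-0.00j]]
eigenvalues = [(0.75+0j), (-0.41+0.16j), (-0.41-0.16j)]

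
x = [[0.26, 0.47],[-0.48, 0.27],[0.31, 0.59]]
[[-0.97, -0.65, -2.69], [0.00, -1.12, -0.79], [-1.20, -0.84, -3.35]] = x@[[-0.89, 1.19, -1.20], [-1.57, -2.05, -5.05]]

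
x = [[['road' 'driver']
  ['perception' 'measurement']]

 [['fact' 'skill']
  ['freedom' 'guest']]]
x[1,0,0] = 'fact'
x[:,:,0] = [['road', 'perception'], ['fact', 'freedom']]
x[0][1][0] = 'perception'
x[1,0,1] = 'skill'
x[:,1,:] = [['perception', 'measurement'], ['freedom', 'guest']]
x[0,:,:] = [['road', 'driver'], ['perception', 'measurement']]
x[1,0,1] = 'skill'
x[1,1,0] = 'freedom'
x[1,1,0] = 'freedom'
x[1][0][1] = 'skill'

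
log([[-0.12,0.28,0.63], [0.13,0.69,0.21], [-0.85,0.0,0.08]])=[[-0.61, 0.37, 1.38], [0.48, -0.48, 0.06], [-2.00, 0.41, -0.08]]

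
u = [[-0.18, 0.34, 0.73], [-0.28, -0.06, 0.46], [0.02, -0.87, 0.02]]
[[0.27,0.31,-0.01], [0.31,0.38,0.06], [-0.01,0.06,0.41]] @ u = [[-0.14, 0.08, 0.34], [-0.16, 0.03, 0.40], [-0.01, -0.36, 0.03]]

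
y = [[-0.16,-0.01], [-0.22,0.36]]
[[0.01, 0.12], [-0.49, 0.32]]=y@[[0.04,-0.77], [-1.34,0.42]]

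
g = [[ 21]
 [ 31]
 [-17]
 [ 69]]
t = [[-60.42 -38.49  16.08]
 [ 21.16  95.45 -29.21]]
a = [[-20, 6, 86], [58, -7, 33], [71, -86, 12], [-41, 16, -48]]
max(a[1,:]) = 58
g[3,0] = 69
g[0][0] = 21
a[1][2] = 33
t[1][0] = 21.16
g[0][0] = 21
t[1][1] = 95.45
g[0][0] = 21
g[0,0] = 21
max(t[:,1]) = 95.45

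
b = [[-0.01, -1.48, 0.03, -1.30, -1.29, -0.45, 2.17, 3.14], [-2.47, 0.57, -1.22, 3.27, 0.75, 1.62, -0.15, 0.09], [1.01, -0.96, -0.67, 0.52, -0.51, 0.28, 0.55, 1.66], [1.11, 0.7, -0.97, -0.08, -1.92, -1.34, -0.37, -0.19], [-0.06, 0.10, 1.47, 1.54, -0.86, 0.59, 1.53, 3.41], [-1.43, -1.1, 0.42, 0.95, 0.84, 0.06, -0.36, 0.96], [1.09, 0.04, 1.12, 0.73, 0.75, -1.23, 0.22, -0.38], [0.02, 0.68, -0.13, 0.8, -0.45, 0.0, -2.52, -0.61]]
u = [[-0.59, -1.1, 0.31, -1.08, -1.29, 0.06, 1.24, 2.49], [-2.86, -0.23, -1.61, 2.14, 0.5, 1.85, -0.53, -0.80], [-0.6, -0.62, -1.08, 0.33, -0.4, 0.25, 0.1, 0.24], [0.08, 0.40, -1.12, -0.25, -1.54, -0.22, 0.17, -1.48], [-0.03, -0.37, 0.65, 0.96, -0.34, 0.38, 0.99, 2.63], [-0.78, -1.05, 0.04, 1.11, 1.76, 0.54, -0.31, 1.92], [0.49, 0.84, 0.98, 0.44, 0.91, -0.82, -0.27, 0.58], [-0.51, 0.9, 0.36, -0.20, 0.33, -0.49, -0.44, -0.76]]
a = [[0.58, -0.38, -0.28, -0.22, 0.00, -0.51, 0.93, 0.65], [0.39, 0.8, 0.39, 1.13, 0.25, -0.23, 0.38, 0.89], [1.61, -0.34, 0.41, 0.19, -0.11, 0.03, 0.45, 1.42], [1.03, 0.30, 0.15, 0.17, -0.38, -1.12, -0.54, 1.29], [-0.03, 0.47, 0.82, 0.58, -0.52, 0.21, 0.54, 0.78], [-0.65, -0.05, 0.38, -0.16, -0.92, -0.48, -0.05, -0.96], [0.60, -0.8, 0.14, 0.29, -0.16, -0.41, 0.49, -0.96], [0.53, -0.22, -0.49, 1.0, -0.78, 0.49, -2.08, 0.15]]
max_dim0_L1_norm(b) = 10.44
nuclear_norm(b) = 22.72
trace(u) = -2.98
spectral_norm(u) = 5.08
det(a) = -1.51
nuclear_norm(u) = 17.12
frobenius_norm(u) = 8.17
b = a + u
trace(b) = -1.38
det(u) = -0.00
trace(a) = 1.60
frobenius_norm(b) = 9.77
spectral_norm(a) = 3.46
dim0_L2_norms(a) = [2.28, 1.38, 1.22, 1.68, 1.4, 1.5, 2.52, 2.71]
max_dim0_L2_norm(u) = 4.54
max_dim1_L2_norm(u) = 4.47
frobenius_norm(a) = 5.42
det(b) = -105.40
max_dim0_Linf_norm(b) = 3.41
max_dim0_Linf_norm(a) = 2.08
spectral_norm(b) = 6.33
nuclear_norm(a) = 12.83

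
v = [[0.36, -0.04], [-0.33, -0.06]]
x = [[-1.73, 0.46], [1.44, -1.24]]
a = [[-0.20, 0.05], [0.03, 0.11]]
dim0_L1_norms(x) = [3.17, 1.7]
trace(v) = 0.30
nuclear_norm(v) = 0.56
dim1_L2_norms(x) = [1.79, 1.9]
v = x @ a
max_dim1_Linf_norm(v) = 0.36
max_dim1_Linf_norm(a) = 0.2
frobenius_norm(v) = 0.49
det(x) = 1.48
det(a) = -0.02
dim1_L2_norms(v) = [0.36, 0.34]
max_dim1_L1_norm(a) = 0.25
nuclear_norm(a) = 0.32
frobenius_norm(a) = 0.24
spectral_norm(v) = 0.49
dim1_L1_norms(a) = [0.25, 0.14]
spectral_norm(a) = 0.21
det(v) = -0.03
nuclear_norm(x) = 3.13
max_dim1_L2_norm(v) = 0.36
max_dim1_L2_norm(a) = 0.21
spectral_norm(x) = 2.54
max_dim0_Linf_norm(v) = 0.36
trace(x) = -2.97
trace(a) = -0.09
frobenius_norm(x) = 2.61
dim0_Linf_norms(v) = [0.36, 0.06]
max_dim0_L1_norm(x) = 3.17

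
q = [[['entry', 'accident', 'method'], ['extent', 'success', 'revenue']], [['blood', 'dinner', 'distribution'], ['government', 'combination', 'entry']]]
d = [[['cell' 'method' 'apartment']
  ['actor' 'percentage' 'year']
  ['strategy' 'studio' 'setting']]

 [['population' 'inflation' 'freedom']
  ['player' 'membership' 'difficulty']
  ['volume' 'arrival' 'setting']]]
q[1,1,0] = 'government'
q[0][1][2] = 'revenue'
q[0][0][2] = 'method'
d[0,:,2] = ['apartment', 'year', 'setting']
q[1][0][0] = 'blood'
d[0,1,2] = 'year'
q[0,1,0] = 'extent'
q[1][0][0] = 'blood'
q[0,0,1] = 'accident'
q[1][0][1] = 'dinner'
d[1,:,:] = [['population', 'inflation', 'freedom'], ['player', 'membership', 'difficulty'], ['volume', 'arrival', 'setting']]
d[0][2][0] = 'strategy'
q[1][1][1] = 'combination'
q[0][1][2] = 'revenue'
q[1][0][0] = 'blood'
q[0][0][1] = 'accident'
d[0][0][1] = 'method'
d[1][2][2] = 'setting'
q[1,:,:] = [['blood', 'dinner', 'distribution'], ['government', 'combination', 'entry']]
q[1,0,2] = 'distribution'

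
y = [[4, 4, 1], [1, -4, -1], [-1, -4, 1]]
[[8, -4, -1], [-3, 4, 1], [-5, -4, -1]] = y@ [[1, 0, 0], [1, 0, 0], [0, -4, -1]]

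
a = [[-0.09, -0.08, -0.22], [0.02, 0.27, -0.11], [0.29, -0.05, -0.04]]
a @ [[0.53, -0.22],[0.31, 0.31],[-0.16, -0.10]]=[[-0.04, 0.02], [0.11, 0.09], [0.14, -0.08]]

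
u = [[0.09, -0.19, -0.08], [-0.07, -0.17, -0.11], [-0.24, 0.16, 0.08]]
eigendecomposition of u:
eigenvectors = [[-0.53, -0.44, -0.14],[-0.85, -0.2, -0.41],[0.03, 0.88, 0.90]]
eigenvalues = [-0.21, 0.16, 0.05]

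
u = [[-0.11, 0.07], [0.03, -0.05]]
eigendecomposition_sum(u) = [[-0.10, 0.09],  [0.04, -0.03]] + [[-0.01, -0.02], [-0.01, -0.02]]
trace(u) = -0.16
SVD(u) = [[-0.92, 0.38], [0.38, 0.92]] @ diag([0.1407716314608062, 0.024152593563900208]) @ [[0.8, -0.60], [-0.60, -0.80]]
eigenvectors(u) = [[-0.94, -0.64], [0.33, -0.77]]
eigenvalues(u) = [-0.13, -0.03]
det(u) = 0.00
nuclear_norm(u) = 0.16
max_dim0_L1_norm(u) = 0.14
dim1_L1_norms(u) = [0.18, 0.08]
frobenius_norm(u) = 0.14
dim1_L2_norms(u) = [0.13, 0.06]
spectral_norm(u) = 0.14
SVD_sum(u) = [[-0.10, 0.08],[0.04, -0.03]] + [[-0.01, -0.01], [-0.01, -0.02]]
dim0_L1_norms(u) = [0.14, 0.12]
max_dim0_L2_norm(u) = 0.11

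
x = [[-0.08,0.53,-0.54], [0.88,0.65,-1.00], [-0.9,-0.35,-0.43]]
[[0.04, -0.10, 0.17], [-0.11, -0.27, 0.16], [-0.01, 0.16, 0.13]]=x @ [[-0.12, -0.14, -0.11], [0.19, -0.15, 0.13], [0.13, 0.05, -0.17]]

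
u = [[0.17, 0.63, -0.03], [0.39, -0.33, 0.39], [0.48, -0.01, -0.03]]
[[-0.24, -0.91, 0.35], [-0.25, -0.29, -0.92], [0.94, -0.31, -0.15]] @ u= [[-0.23, 0.15, -0.36], [-0.60, -0.05, -0.08], [-0.03, 0.70, -0.14]]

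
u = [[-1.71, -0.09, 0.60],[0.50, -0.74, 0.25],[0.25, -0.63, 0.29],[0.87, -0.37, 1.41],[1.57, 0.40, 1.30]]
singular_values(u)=[2.83, 1.64, 1.08]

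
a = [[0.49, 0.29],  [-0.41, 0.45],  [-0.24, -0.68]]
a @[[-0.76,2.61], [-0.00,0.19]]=[[-0.37, 1.33], [0.31, -0.98], [0.18, -0.76]]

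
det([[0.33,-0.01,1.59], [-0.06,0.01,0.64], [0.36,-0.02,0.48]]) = -0.001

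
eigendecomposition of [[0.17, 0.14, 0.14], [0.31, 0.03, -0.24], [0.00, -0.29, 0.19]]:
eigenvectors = [[(0.4+0j), (0.27-0.24j), 0.27+0.24j],[-0.78+0.00j, -0.41-0.17j, (-0.41+0.17j)],[(-0.48+0j), 0.82+0.00j, (0.82-0j)]]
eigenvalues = [(-0.28+0j), (0.33+0.06j), (0.33-0.06j)]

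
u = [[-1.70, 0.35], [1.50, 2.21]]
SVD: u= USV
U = [[-0.35, 0.94], [0.94, 0.35]]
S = [2.79, 1.53]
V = [[0.72, 0.70], [-0.7, 0.72]]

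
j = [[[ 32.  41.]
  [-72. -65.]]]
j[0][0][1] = 41.0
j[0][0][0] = 32.0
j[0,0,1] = 41.0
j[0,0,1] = 41.0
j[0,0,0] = 32.0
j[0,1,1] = -65.0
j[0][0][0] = 32.0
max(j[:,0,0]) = 32.0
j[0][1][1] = -65.0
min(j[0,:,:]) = -72.0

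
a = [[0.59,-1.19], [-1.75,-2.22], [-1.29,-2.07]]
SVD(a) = [[0.18, -0.97], [0.74, 0.25], [0.64, -0.01]] @ diag([3.7855984162775926, 1.1718978755320737]) @ [[-0.53, -0.85],[-0.85, 0.53]]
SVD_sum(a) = [[-0.37, -0.58], [-1.5, -2.38], [-1.30, -2.06]] + [[0.96, -0.61], [-0.25, 0.16], [0.01, -0.01]]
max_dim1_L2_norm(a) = 2.83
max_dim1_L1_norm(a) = 3.97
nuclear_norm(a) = 4.96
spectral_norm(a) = 3.79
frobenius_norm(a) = 3.96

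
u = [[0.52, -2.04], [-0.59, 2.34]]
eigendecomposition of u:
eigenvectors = [[-0.97, 0.66], [-0.24, -0.75]]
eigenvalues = [0.0, 2.86]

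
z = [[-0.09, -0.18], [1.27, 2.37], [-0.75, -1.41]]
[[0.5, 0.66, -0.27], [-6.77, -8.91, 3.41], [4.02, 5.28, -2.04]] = z@[[-2.44, -2.87, -1.68], [-1.55, -2.22, 2.34]]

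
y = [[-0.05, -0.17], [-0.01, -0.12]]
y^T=[[-0.05, -0.01], [-0.17, -0.12]]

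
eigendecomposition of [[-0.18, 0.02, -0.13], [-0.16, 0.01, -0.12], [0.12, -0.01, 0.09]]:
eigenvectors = [[0.65, -0.41, -0.55], [0.62, -0.82, -0.43], [-0.44, 0.41, 0.71]]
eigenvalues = [-0.07, -0.01, 0.0]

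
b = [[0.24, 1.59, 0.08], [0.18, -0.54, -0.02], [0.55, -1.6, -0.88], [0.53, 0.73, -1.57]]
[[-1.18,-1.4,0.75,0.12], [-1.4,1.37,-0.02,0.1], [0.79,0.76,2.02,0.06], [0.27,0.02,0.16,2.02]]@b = [[-0.06, -2.23, -0.91],[-0.05, -2.86, -0.28],[1.47, -2.34, -1.82],[1.23, 1.64, -3.29]]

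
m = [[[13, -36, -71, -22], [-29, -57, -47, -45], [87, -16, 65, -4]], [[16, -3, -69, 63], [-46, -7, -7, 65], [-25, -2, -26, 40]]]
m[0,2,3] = -4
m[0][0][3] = -22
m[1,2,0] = -25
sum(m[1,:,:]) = -1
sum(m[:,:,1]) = -121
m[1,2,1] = -2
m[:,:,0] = [[13, -29, 87], [16, -46, -25]]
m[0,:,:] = [[13, -36, -71, -22], [-29, -57, -47, -45], [87, -16, 65, -4]]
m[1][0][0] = 16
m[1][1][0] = -46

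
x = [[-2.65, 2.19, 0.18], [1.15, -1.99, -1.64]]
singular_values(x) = [4.23, 1.4]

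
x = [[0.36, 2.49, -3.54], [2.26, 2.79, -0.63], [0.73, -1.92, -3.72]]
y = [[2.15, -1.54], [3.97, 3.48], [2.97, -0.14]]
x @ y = [[0.15, 8.61], [14.06, 6.32], [-17.1, -7.28]]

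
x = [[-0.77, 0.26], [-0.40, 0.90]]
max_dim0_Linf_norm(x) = 0.9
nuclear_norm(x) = 1.68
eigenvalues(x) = [-0.71, 0.84]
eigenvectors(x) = [[-0.97, -0.16], [-0.24, -0.99]]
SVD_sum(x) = [[-0.47, 0.53], [-0.63, 0.7]] + [[-0.3,-0.27], [0.23,0.2]]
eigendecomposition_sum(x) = [[-0.73, 0.12], [-0.18, 0.03]] + [[-0.04, 0.14], [-0.22, 0.87]]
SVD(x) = [[-0.60, -0.8], [-0.80, 0.60]] @ diag([1.1742695957819944, 0.5015883934283086]) @ [[0.67, -0.75], [0.75, 0.67]]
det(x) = -0.59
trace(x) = 0.13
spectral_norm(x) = 1.17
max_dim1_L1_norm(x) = 1.3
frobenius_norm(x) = 1.28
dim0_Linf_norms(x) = [0.77, 0.9]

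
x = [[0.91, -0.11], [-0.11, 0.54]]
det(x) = 0.479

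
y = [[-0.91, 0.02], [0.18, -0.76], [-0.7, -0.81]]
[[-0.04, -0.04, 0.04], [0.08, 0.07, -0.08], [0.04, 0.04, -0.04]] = y @ [[0.04, 0.04, -0.04], [-0.09, -0.08, 0.09]]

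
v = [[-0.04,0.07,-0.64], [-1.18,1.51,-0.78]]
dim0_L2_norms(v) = [1.18, 1.51, 1.01]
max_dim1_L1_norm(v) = 3.47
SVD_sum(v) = [[-0.19, 0.24, -0.14], [-1.16, 1.48, -0.86]] + [[0.15,-0.17,-0.5], [-0.02,0.03,0.08]]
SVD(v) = [[-0.16, -0.99],  [-0.99, 0.16]] @ diag([2.0947462221855377, 0.5559121015407174]) @ [[0.56, -0.72, 0.42], [-0.27, 0.32, 0.91]]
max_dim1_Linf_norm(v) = 1.51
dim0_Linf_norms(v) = [1.18, 1.51, 0.78]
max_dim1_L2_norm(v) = 2.07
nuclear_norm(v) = 2.65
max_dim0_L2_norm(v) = 1.51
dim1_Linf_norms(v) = [0.64, 1.51]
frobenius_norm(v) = 2.17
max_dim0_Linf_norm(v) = 1.51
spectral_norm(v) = 2.09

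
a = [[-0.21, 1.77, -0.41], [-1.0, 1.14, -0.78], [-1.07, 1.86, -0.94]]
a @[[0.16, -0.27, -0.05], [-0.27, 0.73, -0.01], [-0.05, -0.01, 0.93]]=[[-0.49, 1.35, -0.39], [-0.43, 1.11, -0.69], [-0.63, 1.66, -0.84]]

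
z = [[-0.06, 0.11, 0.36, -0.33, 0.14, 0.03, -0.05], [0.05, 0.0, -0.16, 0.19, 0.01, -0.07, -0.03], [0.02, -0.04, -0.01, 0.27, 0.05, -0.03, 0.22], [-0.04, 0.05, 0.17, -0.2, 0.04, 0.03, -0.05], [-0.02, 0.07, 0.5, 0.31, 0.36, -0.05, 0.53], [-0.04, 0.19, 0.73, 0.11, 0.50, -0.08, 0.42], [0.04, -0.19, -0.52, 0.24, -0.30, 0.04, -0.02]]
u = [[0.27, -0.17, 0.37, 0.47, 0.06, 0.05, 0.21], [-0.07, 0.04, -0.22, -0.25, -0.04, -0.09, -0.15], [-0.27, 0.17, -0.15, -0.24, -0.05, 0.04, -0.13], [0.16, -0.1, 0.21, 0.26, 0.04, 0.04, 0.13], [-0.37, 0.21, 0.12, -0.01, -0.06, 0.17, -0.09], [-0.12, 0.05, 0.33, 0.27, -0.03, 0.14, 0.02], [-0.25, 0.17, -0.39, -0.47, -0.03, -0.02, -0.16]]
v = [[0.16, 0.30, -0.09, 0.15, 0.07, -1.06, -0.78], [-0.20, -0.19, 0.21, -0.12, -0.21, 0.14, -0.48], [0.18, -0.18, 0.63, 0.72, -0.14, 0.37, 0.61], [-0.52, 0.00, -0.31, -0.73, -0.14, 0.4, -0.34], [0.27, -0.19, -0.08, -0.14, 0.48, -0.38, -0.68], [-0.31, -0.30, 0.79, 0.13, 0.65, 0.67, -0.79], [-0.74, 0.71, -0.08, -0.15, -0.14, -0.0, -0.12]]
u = z @ v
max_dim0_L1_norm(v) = 3.8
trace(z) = -0.01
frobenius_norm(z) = 1.67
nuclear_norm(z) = 2.46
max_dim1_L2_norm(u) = 0.71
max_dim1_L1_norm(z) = 2.07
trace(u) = 0.34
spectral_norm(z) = 1.45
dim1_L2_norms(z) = [0.53, 0.26, 0.36, 0.28, 0.87, 1.01, 0.68]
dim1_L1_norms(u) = [1.6, 0.86, 1.05, 0.94, 1.03, 0.96, 1.49]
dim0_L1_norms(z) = [0.27, 0.65, 2.45, 1.65, 1.4, 0.33, 1.32]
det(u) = 0.00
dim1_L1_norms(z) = [1.08, 0.51, 0.64, 0.58, 1.84, 2.07, 1.35]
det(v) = 0.00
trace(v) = 0.90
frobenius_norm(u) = 1.41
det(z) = 0.00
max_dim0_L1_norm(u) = 1.97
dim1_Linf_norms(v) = [1.06, 0.48, 0.72, 0.73, 0.68, 0.79, 0.74]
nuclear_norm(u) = 2.00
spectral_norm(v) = 1.82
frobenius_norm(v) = 3.07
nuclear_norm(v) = 6.43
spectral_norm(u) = 1.26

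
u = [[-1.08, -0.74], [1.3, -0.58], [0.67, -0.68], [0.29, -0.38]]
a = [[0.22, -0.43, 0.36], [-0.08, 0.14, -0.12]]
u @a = [[-0.18, 0.36, -0.3], [0.33, -0.64, 0.54], [0.20, -0.38, 0.32], [0.09, -0.18, 0.15]]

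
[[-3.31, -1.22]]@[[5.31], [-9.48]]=[[-6.01]]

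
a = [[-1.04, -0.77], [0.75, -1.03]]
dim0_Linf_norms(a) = [1.04, 1.03]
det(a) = 1.65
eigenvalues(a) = [(-1.03+0.76j), (-1.03-0.76j)]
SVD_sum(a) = [[-0.81, -0.96], [-0.20, -0.23]] + [[-0.23, 0.19],[0.95, -0.80]]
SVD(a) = [[0.97, 0.23], [0.23, -0.97]] @ diag([1.295246148169925, 1.272885468394927]) @ [[-0.64,-0.76],[-0.76,0.64]]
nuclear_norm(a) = 2.57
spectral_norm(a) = 1.30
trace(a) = -2.07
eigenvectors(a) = [[(0.71+0j), (0.71-0j)], [(-0-0.7j), -0.00+0.70j]]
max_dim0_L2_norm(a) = 1.29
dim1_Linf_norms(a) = [1.04, 1.03]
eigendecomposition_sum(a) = [[-0.52+0.38j, -0.38-0.52j], [(0.38+0.51j), -0.52+0.38j]] + [[(-0.52-0.38j), -0.38+0.52j], [0.38-0.51j, -0.52-0.38j]]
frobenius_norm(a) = 1.82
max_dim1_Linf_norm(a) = 1.04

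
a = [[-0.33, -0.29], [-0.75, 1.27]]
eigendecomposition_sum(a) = [[-0.42, -0.07], [-0.18, -0.03]] + [[0.09, -0.22], [-0.57, 1.3]]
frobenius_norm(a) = 1.54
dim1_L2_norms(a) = [0.44, 1.47]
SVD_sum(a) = [[0.04, -0.08], [-0.73, 1.28]] + [[-0.37, -0.21], [-0.02, -0.01]]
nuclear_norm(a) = 1.91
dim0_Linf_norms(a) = [0.75, 1.27]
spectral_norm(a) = 1.48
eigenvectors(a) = [[-0.92, 0.17],[-0.40, -0.99]]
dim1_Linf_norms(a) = [0.33, 1.27]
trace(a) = 0.94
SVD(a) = [[0.06, -1.0], [-1.0, -0.06]] @ diag([1.47740785342817, 0.43088981727208]) @ [[0.49,  -0.87], [0.87,  0.49]]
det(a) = -0.64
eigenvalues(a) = [-0.46, 1.4]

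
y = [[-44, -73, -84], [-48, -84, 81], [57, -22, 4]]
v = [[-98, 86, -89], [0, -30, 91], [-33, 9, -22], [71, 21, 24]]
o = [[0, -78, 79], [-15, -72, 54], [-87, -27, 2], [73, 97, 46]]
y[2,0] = 57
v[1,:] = [0, -30, 91]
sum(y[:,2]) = 1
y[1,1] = -84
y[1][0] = -48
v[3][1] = 21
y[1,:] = [-48, -84, 81]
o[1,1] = -72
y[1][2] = 81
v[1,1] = -30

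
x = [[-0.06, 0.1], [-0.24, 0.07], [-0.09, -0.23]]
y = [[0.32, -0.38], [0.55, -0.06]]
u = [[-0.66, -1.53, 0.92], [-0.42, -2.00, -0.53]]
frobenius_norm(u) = 2.84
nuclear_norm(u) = 3.71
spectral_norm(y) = 0.69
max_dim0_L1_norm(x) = 0.4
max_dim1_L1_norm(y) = 0.7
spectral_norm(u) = 2.63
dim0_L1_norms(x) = [0.39, 0.4]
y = u @ x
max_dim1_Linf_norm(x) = 0.24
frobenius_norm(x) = 0.37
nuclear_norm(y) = 0.97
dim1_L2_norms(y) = [0.5, 0.55]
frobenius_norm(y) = 0.74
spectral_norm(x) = 0.27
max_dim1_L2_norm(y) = 0.55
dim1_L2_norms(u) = [1.9, 2.11]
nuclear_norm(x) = 0.52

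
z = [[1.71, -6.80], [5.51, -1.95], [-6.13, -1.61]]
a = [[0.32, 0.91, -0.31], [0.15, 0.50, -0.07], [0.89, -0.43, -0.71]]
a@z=[[7.46, -3.45], [3.44, -1.88], [3.50, -4.07]]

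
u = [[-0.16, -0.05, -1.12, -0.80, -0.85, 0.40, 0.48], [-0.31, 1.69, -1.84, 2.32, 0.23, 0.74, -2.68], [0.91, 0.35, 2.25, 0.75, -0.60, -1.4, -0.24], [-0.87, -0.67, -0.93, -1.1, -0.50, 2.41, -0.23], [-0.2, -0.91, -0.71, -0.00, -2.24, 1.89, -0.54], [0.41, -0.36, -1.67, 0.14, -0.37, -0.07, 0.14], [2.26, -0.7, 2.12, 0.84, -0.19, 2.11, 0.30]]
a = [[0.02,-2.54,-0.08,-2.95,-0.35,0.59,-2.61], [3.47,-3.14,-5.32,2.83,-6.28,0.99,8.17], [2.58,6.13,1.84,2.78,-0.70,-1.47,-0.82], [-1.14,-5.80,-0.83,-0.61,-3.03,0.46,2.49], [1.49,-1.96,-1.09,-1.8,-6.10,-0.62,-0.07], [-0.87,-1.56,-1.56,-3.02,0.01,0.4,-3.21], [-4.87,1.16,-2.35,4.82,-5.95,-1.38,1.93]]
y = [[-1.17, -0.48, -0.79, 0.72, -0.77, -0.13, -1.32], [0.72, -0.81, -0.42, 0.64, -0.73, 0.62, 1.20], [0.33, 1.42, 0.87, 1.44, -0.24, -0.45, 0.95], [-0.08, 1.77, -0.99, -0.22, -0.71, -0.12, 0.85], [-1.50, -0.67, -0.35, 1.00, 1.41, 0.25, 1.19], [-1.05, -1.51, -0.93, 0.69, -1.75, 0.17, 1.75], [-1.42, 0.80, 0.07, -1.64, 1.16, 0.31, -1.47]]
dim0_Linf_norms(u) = [2.26, 1.69, 2.25, 2.32, 2.24, 2.41, 2.68]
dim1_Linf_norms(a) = [2.95, 8.17, 6.13, 5.8, 6.1, 3.21, 5.95]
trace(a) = -5.66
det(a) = -3342.68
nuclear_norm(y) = 16.05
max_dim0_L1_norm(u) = 10.64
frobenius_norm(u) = 8.35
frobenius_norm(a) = 21.59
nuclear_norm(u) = 18.18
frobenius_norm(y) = 6.92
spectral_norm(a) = 15.62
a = u @ y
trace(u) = 0.67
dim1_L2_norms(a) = [4.74, 12.86, 7.66, 7.18, 6.93, 5.02, 9.74]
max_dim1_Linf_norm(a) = 8.17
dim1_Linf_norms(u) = [1.12, 2.68, 2.25, 2.41, 2.24, 1.67, 2.26]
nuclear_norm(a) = 44.00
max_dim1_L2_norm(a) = 12.86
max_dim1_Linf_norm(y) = 1.77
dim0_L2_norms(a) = [6.83, 9.75, 6.44, 7.77, 11.04, 2.48, 9.72]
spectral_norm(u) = 5.12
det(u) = 43.00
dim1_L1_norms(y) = [5.38, 5.14, 5.7, 4.74, 6.37, 7.85, 6.87]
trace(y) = -1.22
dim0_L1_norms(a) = [14.44, 22.29, 13.07, 18.81, 22.42, 5.91, 19.3]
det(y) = -79.04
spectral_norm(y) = 4.45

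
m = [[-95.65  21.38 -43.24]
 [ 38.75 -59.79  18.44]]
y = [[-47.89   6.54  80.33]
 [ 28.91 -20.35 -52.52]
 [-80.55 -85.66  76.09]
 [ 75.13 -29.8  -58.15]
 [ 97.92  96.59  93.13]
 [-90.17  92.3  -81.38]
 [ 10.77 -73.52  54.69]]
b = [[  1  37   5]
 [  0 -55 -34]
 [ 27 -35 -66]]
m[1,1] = -59.79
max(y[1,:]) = 28.91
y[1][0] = 28.91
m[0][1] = 21.38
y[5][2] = -81.38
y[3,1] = -29.8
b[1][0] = 0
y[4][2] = 93.13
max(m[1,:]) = 38.75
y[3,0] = 75.13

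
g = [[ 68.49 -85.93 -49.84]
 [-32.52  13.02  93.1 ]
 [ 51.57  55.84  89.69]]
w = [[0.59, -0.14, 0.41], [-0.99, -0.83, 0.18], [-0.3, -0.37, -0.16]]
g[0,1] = -85.93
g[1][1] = 13.02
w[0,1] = -0.143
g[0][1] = -85.93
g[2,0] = 51.57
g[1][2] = 93.1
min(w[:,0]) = -0.992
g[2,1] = 55.84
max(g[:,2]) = 93.1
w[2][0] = -0.297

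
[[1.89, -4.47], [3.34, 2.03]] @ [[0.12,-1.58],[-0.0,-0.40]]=[[0.23, -1.20], [0.4, -6.09]]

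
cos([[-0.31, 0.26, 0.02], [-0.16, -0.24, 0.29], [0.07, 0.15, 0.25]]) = [[0.97, 0.07, -0.04], [-0.05, 0.97, 0.00], [0.01, -0.01, 0.95]]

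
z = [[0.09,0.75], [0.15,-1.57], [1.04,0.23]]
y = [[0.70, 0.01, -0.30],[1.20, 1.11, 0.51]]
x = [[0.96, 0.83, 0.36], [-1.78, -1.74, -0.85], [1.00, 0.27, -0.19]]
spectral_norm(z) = 1.76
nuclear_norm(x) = 3.72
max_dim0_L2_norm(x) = 2.26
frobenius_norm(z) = 2.05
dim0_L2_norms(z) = [1.05, 1.76]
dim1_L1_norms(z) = [0.84, 1.72, 1.27]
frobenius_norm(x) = 3.13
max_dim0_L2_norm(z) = 1.76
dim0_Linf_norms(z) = [1.04, 1.57]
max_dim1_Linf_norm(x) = 1.78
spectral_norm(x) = 3.05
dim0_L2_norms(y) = [1.39, 1.11, 0.59]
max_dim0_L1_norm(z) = 2.55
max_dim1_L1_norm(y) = 2.82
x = z @ y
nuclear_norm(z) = 2.81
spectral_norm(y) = 1.77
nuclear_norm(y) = 2.39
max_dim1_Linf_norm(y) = 1.2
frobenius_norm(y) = 1.87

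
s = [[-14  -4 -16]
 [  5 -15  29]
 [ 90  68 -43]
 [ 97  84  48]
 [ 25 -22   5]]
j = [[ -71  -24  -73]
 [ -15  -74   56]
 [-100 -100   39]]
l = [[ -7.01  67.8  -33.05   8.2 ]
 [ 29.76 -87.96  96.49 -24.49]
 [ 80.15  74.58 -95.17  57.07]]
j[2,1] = -100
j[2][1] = -100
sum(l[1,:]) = 13.800000000000008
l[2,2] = -95.17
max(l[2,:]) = 80.15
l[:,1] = [67.8, -87.96, 74.58]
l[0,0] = -7.01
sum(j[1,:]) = -33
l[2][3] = 57.07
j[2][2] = 39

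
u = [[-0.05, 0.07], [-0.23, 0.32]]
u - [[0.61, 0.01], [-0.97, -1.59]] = [[-0.66, 0.06], [0.74, 1.91]]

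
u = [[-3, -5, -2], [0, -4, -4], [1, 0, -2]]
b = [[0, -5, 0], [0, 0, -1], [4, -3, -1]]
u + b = [[-3, -10, -2], [0, -4, -5], [5, -3, -3]]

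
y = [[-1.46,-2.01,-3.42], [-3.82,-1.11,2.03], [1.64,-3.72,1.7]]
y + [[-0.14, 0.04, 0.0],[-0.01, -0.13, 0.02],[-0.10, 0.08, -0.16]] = [[-1.60, -1.97, -3.42], [-3.83, -1.24, 2.05], [1.54, -3.64, 1.54]]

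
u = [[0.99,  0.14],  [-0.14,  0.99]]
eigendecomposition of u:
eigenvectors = [[(0.71+0j),0.71-0.00j],  [0.00+0.71j,0.00-0.71j]]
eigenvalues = [(0.99+0.14j), (0.99-0.14j)]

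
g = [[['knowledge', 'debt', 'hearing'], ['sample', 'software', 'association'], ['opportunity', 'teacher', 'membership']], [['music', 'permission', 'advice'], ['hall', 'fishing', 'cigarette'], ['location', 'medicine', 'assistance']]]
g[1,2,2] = 'assistance'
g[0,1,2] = 'association'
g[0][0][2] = 'hearing'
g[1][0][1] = 'permission'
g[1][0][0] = 'music'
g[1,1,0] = 'hall'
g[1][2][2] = 'assistance'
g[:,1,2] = ['association', 'cigarette']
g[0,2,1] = 'teacher'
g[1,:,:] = [['music', 'permission', 'advice'], ['hall', 'fishing', 'cigarette'], ['location', 'medicine', 'assistance']]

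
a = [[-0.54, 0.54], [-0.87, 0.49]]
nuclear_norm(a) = 1.41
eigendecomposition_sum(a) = [[(-0.27+0.21j),  0.27+0.01j], [(-0.44-0.02j),  (0.24+0.24j)]] + [[(-0.27-0.21j), 0.27-0.01j], [-0.43+0.02j, 0.24-0.24j]]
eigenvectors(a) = [[-0.46+0.41j, -0.46-0.41j],[(-0.79+0j), (-0.79-0j)]]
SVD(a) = [[-0.6, -0.80], [-0.8, 0.60]] @ diag([1.2462295874779146, 0.16465665882261565]) @ [[0.82,-0.58], [-0.58,-0.82]]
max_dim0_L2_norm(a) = 1.02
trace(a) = -0.05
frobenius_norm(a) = 1.26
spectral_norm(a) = 1.25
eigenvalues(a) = [(-0.02+0.45j), (-0.02-0.45j)]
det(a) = 0.21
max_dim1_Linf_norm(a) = 0.87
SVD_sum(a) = [[-0.62,0.43], [-0.81,0.57]] + [[0.08, 0.11], [-0.06, -0.08]]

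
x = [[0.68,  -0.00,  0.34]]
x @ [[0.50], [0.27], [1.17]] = [[0.74]]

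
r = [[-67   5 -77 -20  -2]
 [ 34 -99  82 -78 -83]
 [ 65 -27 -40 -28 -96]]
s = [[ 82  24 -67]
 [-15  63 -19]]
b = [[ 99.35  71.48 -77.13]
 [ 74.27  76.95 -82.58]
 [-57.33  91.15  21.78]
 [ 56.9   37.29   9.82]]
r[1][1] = -99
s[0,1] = 24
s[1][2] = -19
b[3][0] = 56.9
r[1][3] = -78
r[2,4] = -96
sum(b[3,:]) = 104.00999999999999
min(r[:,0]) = -67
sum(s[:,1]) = 87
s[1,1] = 63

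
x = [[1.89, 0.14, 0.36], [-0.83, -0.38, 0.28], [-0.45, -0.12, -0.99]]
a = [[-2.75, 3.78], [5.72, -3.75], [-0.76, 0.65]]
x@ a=[[-4.67,6.85], [-0.1,-1.53], [1.30,-1.89]]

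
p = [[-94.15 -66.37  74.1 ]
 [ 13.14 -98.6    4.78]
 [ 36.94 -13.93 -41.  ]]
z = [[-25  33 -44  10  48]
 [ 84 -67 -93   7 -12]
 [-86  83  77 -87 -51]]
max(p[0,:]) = 74.1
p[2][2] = -41.0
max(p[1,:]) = 13.14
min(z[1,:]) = -93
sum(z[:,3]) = -70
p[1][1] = -98.6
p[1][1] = -98.6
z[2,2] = 77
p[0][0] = -94.15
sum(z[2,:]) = -64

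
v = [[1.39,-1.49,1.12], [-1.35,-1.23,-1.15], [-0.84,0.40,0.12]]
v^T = [[1.39, -1.35, -0.84], [-1.49, -1.23, 0.40], [1.12, -1.15, 0.12]]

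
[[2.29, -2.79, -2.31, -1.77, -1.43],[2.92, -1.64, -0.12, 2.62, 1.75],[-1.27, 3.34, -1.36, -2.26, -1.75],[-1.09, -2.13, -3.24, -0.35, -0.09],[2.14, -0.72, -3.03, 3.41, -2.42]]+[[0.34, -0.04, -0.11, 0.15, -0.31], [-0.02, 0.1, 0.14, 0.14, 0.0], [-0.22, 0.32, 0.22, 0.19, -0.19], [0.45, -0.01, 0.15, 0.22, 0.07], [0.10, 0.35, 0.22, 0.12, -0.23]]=[[2.63, -2.83, -2.42, -1.62, -1.74],[2.90, -1.54, 0.02, 2.76, 1.75],[-1.49, 3.66, -1.14, -2.07, -1.94],[-0.64, -2.14, -3.09, -0.13, -0.02],[2.24, -0.37, -2.81, 3.53, -2.65]]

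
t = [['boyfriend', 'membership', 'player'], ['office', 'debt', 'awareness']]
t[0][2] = 'player'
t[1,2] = 'awareness'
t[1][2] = 'awareness'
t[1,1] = 'debt'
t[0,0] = 'boyfriend'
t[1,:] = ['office', 'debt', 'awareness']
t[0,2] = 'player'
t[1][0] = 'office'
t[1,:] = ['office', 'debt', 'awareness']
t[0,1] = 'membership'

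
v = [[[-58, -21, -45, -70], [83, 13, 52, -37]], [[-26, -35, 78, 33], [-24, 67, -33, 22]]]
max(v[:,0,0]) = -26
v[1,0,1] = -35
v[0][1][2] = 52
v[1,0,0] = -26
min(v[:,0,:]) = -70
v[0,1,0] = 83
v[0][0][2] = -45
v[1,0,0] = -26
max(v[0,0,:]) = -21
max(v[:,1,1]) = 67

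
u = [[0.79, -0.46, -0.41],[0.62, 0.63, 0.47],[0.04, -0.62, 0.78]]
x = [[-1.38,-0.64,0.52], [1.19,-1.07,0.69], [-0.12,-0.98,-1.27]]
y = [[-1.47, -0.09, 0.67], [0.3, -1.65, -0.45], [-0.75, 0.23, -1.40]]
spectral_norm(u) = 1.01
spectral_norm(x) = 1.86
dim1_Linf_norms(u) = [0.79, 0.63, 0.78]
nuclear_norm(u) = 3.00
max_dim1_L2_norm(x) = 1.74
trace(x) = -3.72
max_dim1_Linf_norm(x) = 1.38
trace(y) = -4.52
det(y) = -4.40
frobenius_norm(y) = 2.87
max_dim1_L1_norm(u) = 1.72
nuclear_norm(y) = 4.94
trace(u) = 2.20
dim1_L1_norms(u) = [1.66, 1.72, 1.44]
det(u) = 1.00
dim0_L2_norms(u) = [1.01, 1.0, 1.0]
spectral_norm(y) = 1.86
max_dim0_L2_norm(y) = 1.68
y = x @ u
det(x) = -4.40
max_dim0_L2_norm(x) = 1.83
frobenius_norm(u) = 1.73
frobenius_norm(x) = 2.87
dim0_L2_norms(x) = [1.83, 1.59, 1.54]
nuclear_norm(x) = 4.94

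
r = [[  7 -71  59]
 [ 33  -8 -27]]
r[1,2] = -27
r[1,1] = -8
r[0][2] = 59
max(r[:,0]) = 33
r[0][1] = -71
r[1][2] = -27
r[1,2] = -27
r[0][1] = -71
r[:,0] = [7, 33]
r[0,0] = 7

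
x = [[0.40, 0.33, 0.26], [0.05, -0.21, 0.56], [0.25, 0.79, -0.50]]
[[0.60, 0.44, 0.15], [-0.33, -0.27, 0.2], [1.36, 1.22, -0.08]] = x @ [[-0.03, -0.84, -0.09], [1.79, 2.05, 0.21], [0.09, 0.37, 0.44]]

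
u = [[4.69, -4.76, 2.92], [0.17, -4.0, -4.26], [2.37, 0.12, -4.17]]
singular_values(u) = [7.52, 6.67, 3.05]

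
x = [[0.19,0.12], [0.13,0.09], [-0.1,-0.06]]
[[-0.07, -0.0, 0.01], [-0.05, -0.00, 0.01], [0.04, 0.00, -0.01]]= x @ [[-0.25, -0.18, 0.05], [-0.18, 0.25, 0.01]]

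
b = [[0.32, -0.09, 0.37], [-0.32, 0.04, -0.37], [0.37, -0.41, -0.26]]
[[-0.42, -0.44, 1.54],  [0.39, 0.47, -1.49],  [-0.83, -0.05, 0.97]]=b @ [[-1.35, -1.06, 2.55], [0.69, -0.58, -1.14], [0.20, -0.41, 1.69]]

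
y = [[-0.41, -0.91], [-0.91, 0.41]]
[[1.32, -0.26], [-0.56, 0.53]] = y @ [[-0.03, -0.38], [-1.44, 0.46]]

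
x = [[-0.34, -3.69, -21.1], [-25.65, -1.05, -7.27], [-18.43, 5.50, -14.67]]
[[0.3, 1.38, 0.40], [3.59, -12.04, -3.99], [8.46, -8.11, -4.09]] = x @ [[-0.13,  0.49,  0.16],  [0.73,  -0.02,  -0.18],  [-0.14,  -0.07,  0.01]]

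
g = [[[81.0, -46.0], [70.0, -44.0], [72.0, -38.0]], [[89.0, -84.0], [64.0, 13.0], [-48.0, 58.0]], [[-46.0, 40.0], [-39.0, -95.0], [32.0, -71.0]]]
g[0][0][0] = 81.0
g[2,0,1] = 40.0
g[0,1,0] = 70.0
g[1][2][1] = 58.0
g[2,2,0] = 32.0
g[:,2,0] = [72.0, -48.0, 32.0]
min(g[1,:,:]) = -84.0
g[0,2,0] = 72.0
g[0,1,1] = -44.0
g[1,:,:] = [[89.0, -84.0], [64.0, 13.0], [-48.0, 58.0]]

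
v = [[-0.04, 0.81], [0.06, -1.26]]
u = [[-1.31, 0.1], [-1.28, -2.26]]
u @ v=[[0.06, -1.19],  [-0.08, 1.81]]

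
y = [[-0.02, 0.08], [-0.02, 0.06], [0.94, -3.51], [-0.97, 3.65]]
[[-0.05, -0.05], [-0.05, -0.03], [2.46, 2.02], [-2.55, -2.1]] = y @ [[1.09, -0.58], [-0.41, -0.73]]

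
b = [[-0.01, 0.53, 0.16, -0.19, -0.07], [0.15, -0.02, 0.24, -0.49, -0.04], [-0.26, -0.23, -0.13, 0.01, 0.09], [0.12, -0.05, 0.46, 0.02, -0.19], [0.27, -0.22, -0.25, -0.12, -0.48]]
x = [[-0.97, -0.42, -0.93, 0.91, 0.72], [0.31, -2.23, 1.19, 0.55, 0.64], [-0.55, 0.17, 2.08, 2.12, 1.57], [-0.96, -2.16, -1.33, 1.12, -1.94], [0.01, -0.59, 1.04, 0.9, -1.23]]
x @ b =[[0.49, -0.50, 0.10, 0.31, -0.52], [-0.41, -0.23, -0.55, 0.98, -0.24], [0.17, -1.22, 0.27, -0.1, -0.94], [-0.36, 0.21, 0.5, 1.48, 0.75], [-0.58, 0.0, 0.45, 0.46, 0.54]]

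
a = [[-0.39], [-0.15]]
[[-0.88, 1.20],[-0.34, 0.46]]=a @ [[2.25, -3.07]]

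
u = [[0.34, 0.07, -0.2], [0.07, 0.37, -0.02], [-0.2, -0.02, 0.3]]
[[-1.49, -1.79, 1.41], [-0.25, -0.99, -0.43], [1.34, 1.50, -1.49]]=u @[[-2.9, -3.34, 2.50], [0.01, -1.9, -1.81], [2.52, 2.63, -3.42]]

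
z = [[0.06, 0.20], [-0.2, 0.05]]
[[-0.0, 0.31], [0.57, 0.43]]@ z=[[-0.06,  0.02], [-0.05,  0.14]]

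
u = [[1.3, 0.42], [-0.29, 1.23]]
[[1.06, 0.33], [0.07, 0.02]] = u@[[0.74,0.23],  [0.23,0.07]]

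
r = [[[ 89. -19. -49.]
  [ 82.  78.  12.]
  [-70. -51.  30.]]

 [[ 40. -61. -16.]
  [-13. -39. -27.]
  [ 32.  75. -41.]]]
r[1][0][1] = -61.0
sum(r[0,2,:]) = -91.0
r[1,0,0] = 40.0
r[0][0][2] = -49.0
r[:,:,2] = [[-49.0, 12.0, 30.0], [-16.0, -27.0, -41.0]]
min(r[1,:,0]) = -13.0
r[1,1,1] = -39.0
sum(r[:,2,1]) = 24.0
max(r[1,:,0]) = 40.0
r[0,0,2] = -49.0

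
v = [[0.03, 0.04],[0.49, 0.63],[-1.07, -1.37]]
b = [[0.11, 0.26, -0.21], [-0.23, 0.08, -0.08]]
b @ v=[[0.36, 0.46],[0.12, 0.15]]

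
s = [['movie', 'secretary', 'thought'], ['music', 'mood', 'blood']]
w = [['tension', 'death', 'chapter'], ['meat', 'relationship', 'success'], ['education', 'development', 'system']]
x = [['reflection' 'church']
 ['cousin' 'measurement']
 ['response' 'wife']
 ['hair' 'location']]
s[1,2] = 'blood'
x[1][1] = 'measurement'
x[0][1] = 'church'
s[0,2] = 'thought'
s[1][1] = 'mood'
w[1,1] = 'relationship'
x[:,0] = ['reflection', 'cousin', 'response', 'hair']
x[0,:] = ['reflection', 'church']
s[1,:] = ['music', 'mood', 'blood']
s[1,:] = ['music', 'mood', 'blood']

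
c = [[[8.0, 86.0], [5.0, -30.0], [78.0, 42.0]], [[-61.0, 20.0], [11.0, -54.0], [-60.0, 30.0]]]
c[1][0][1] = 20.0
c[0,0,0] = 8.0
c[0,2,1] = 42.0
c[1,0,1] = 20.0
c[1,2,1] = 30.0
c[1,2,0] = -60.0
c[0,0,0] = 8.0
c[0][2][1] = 42.0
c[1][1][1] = -54.0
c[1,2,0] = -60.0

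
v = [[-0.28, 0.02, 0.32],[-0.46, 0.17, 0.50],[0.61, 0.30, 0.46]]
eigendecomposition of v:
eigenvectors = [[0.53, 0.24, 0.26], [0.68, -0.91, 0.47], [-0.51, 0.35, 0.84]]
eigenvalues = [-0.57, 0.1, 0.81]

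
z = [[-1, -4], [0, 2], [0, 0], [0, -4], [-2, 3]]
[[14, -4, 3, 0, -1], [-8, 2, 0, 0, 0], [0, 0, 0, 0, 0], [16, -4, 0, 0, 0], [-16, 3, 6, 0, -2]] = z@[[2, 0, -3, 0, 1], [-4, 1, 0, 0, 0]]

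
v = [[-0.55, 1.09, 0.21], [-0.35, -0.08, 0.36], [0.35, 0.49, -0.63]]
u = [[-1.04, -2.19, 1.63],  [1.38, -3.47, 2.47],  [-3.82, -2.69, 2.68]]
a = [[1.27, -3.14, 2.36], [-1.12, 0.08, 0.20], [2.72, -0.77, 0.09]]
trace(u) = -1.83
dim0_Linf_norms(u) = [3.82, 3.47, 2.68]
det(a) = -0.30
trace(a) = 1.44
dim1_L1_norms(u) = [4.86, 7.32, 9.19]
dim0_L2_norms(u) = [4.19, 4.91, 3.99]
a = v @ u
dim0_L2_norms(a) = [3.2, 3.23, 2.37]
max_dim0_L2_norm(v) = 1.2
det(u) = 3.87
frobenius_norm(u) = 7.59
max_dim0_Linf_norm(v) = 1.09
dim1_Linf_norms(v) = [1.09, 0.36, 0.63]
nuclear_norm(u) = 10.44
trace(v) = -1.26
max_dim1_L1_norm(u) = 9.19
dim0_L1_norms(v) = [1.25, 1.66, 1.2]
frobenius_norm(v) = 1.60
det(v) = -0.06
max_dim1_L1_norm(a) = 6.77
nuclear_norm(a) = 6.98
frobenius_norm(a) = 5.13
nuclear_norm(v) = 2.29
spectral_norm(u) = 6.68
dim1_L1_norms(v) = [1.85, 0.79, 1.47]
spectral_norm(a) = 4.52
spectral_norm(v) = 1.26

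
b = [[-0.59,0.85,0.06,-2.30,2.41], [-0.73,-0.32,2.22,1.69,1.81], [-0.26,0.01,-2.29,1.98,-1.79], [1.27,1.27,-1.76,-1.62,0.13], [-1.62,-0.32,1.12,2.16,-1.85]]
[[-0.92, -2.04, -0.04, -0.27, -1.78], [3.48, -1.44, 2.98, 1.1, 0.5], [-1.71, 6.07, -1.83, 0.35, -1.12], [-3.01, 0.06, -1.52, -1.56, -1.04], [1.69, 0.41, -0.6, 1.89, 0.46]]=b@[[0.06,-0.55,0.59,-0.69,0.74],  [-0.54,-0.98,-0.58,-0.04,-0.55],  [0.95,-2.02,0.53,0.16,0.70],  [0.47,0.99,0.43,0.21,-0.0],  [0.25,0.36,0.73,-0.07,-0.38]]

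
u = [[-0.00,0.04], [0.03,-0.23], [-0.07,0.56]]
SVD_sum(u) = [[-0.00, 0.04], [0.03, -0.23], [-0.07, 0.56]] + [[0.00, 0.0], [0.0, 0.0], [0.0, 0.0]]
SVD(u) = [[-0.06, -0.97], [0.38, -0.23], [-0.92, -0.03]] @ diag([0.6114522615808808, 0.005111927975433788]) @ [[0.12, -0.99], [-0.99, -0.12]]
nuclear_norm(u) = 0.62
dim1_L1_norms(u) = [0.04, 0.26, 0.63]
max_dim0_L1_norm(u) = 0.83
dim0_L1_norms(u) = [0.1, 0.83]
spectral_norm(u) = 0.61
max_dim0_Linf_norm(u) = 0.56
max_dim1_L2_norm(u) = 0.56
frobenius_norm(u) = 0.61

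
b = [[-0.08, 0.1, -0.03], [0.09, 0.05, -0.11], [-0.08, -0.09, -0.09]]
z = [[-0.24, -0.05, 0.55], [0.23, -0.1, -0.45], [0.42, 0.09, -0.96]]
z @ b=[[-0.03, -0.08, -0.04],[0.01, 0.06, 0.04],[0.05, 0.13, 0.06]]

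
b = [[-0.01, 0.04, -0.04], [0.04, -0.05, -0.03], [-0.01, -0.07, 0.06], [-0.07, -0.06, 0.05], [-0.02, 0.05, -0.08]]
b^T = [[-0.01, 0.04, -0.01, -0.07, -0.02], [0.04, -0.05, -0.07, -0.06, 0.05], [-0.04, -0.03, 0.06, 0.05, -0.08]]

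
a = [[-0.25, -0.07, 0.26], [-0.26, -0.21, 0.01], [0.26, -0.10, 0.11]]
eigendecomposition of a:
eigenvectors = [[-0.46, 0.59, 0.04], [0.23, 0.79, 0.96], [-0.86, -0.15, 0.26]]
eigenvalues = [0.27, -0.41, -0.22]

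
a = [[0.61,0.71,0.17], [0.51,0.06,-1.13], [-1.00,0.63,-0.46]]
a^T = [[0.61,0.51,-1.00], [0.71,0.06,0.63], [0.17,-1.13,-0.46]]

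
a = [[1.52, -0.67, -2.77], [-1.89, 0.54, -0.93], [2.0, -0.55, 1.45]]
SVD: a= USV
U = [[0.06, -0.99, 0.09], [0.65, 0.10, 0.76], [-0.76, 0.01, 0.65]]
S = [3.33, 3.24, 0.01]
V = [[-0.8, 0.22, -0.56],[-0.52, 0.22, 0.82],[-0.30, -0.95, 0.06]]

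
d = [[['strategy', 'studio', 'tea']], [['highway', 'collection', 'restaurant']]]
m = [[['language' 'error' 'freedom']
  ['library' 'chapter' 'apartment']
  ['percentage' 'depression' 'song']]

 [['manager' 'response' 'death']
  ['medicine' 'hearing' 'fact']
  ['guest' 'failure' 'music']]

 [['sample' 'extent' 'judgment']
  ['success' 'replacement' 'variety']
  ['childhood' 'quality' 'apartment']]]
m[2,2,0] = 'childhood'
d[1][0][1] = 'collection'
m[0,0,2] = 'freedom'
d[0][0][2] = 'tea'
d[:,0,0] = ['strategy', 'highway']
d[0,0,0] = 'strategy'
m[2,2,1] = 'quality'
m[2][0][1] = 'extent'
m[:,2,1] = ['depression', 'failure', 'quality']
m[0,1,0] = 'library'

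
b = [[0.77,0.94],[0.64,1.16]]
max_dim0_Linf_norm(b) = 1.16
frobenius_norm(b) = 1.80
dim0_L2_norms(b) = [1.0, 1.49]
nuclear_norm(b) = 1.95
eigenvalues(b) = [0.17, 1.76]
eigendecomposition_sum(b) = [[0.1, -0.1], [-0.07, 0.06]] + [[0.67,  1.04],[0.71,  1.10]]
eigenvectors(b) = [[-0.84,-0.69], [0.54,-0.73]]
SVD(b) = [[-0.68, -0.74], [-0.74, 0.68]] @ diag([1.7902990861839625, 0.16287781312649158]) @ [[-0.55, -0.83], [-0.83, 0.55]]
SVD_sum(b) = [[0.67, 1.01], [0.73, 1.1]] + [[0.1, -0.07], [-0.09, 0.06]]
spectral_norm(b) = 1.79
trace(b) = 1.93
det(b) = 0.29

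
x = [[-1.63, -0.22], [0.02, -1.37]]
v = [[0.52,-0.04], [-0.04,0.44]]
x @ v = [[-0.84, -0.03], [0.07, -0.6]]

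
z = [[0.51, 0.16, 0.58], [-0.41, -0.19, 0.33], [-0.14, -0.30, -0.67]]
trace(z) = -0.35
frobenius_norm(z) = 1.22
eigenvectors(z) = [[(-0.84+0j), (-0.15+0.26j), (-0.15-0.26j)], [0.53+0.00j, -0.77+0.00j, -0.77-0.00j], [(-0.04+0j), (0.29-0.49j), 0.29+0.49j]]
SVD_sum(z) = [[0.32,0.23,0.65], [0.02,0.02,0.04], [-0.31,-0.22,-0.62]] + [[0.14, 0.04, -0.09],[-0.46, -0.14, 0.28],[0.12, 0.04, -0.07]] + [[0.04, -0.11, 0.02], [0.03, -0.07, 0.01], [0.05, -0.12, 0.02]]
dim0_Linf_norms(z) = [0.51, 0.3, 0.67]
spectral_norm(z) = 1.05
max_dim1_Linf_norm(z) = 0.67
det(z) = 0.12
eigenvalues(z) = [(0.43+0j), (-0.39+0.35j), (-0.39-0.35j)]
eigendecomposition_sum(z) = [[(0.43-0j), 0.00-0.00j, 0.22+0.00j], [-0.27+0.00j, (-0+0j), -0.14-0.00j], [(0.02-0j), 0.00-0.00j, (0.01+0j)]] + [[(0.04+0.06j), (0.08+0.09j), (0.18-0j)], [-0.07+0.17j, -0.09+0.29j, 0.24+0.39j], [-0.08-0.11j, (-0.15-0.17j), -0.34+0.00j]] + [[(0.04-0.06j), (0.08-0.09j), (0.18+0j)], [-0.07-0.17j, (-0.09-0.29j), (0.24-0.39j)], [-0.08+0.11j, (-0.15+0.17j), -0.34-0.00j]]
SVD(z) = [[-0.72, 0.29, 0.63], [-0.05, -0.93, 0.37], [0.69, 0.24, 0.69]] @ diag([1.0493591410288572, 0.596492277291613, 0.19168295769484683]) @ [[-0.42,-0.30,-0.85], [0.83,0.25,-0.5], [0.36,-0.92,0.14]]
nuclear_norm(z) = 1.84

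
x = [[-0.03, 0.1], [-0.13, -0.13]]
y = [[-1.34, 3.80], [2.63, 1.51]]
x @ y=[[0.30,0.04], [-0.17,-0.69]]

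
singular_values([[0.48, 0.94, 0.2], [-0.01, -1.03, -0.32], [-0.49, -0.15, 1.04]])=[1.48, 1.18, 0.28]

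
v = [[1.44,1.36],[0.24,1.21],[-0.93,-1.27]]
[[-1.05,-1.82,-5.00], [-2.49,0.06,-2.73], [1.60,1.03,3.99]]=v @[[1.49, -1.61, -1.65], [-2.35, 0.37, -1.93]]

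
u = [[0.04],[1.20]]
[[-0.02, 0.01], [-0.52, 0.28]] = u@ [[-0.43, 0.23]]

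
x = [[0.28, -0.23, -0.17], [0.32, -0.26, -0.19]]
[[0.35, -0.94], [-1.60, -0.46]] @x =[[-0.2,0.16,0.12], [-0.6,0.49,0.36]]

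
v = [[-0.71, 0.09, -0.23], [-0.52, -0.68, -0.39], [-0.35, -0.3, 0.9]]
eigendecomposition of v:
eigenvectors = [[-0.01-0.27j,(-0.01+0.27j),-0.14+0.00j],[(0.95+0j),(0.95-0j),-0.18+0.00j],[0.17-0.04j,0.17+0.04j,(0.97+0j)]]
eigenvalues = [(-0.75+0.17j), (-0.75-0.17j), (1.01+0j)]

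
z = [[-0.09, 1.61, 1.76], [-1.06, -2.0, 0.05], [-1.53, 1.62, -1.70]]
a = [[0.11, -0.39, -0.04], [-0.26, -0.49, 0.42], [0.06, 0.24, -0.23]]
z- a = [[-0.20,2.00,1.8], [-0.8,-1.51,-0.37], [-1.59,1.38,-1.47]]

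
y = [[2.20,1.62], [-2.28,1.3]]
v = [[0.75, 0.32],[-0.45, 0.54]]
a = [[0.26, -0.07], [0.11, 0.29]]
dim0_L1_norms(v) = [1.2, 0.86]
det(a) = 0.08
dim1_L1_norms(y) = [3.82, 3.58]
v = y @ a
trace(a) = 0.55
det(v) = 0.55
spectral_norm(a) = 0.31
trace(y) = 3.50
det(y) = 6.55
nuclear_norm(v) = 1.50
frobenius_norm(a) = 0.41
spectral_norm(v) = 0.87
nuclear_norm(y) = 5.24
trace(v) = 1.29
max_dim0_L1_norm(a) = 0.37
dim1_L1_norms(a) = [0.33, 0.4]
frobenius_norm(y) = 3.79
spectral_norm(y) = 3.18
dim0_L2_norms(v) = [0.87, 0.63]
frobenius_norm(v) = 1.08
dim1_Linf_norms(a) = [0.26, 0.29]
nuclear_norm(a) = 0.58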